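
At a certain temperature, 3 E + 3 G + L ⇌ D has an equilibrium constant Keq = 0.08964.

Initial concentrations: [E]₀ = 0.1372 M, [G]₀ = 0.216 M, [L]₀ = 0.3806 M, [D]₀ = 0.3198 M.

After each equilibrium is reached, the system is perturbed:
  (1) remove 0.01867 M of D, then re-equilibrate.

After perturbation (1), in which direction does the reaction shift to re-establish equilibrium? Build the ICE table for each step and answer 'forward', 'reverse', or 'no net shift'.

Direction: forward

Q₀ = 3.2284e+04 vs Keq = 0.08964 ⇒ Q>K, reverse
Step 1:
                   E          G          L          D
  init        0.1372      0.216     0.3806     0.3198
  Δ           0.8045     0.8045     0.2682    -0.2682
  eq          0.9417      1.021     0.6488    0.05162
  solve Keq expr → x = -0.2682; check Q = 0.08964
Then remove 0.01867 M of D.
Step 2:
                   E          G          L          D
  init        0.9417      1.021     0.6488    0.03295
  Δ         -0.02875   -0.02875  -0.009583   0.009583
  eq           0.913     0.9918     0.6392    0.04254
  solve Keq expr → x = 0.009583; check Q = 0.08964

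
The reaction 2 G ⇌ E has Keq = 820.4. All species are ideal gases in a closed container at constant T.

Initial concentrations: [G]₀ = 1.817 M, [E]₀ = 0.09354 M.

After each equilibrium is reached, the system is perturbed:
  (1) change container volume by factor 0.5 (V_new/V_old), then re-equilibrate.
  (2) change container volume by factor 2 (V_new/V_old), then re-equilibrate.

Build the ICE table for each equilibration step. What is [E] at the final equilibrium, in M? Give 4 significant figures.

Q₀ = 0.02833 vs Keq = 820.4 ⇒ Q<K, forward
Step 1:
                  G         E
  I           1.817   0.09354
  C          -1.782    0.8912
  E         0.03465    0.9847
  solve Keq expr → x = 0.8912; check Q = 820.4
Then change container volume by factor 0.5 (V_new/V_old).
Step 2:
                  G         E
  I         0.06929     1.969
  C        -0.02017   0.01008
  E         0.04912      1.98
  solve Keq expr → x = 0.01008; check Q = 820.4
Then change container volume by factor 2 (V_new/V_old).
Step 3:
                  G         E
  I         0.02456    0.9898
  C         0.01008 -0.005042
  E         0.03465    0.9847
  solve Keq expr → x = -0.005042; check Q = 820.4

[E]_eq = 0.9847 M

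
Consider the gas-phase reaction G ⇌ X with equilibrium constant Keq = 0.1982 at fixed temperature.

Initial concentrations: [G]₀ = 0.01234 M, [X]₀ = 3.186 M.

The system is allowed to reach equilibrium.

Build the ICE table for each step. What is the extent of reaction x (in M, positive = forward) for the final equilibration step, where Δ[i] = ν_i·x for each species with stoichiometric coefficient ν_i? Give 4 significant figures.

x = -2.657 M

Q₀ = 258.2 vs Keq = 0.1982 ⇒ Q>K, reverse
Step 1:
                  G         X
  I         0.01234     3.186
  C           2.657    -2.657
  E           2.669    0.5291
  solve Keq expr → x = -2.657; check Q = 0.1982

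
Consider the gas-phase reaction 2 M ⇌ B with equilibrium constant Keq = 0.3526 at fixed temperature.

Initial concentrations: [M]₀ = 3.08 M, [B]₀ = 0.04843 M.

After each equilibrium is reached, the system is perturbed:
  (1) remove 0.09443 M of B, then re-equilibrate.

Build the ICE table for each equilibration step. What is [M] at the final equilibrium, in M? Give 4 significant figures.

Q₀ = 0.005105 vs Keq = 0.3526 ⇒ Q<K, forward
Step 1:
                  M         B
  I            3.08   0.04843
  C          -1.551    0.7756
  E           1.529    0.8241
  solve Keq expr → x = 0.7756; check Q = 0.3526
Then remove 0.09443 M of B.
Step 2:
                  M         B
  I           1.529    0.7296
  C        -0.06066   0.03033
  E           1.468      0.76
  solve Keq expr → x = 0.03033; check Q = 0.3526

[M]_eq = 1.468 M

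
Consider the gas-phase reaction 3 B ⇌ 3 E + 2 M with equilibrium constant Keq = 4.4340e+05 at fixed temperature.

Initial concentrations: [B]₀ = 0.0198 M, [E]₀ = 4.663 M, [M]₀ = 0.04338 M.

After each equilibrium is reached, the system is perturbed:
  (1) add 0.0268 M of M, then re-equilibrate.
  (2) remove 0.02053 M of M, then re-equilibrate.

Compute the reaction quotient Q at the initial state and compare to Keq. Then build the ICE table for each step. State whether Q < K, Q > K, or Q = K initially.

Q₀ = 2.4580e+04; Q < K (proceeds forward)

Q₀ = 2.4580e+04 vs Keq = 4.4340e+05 ⇒ Q<K, forward
Step 1:
                    B           E           M
  init         0.0198       4.663     0.04338
  Δ          -0.01137     0.01137    0.007583
  eq         0.008426       4.674     0.05096
  solve Keq expr → x = 0.003791; check Q = 4.4340e+05
Then add 0.0268 M of M.
Step 2:
                    B           E           M
  init       0.008426       4.674     0.07776
  Δ          0.002571   -0.002571   -0.001714
  eq            0.011       4.672     0.07605
  solve Keq expr → x = -8.5702e-04; check Q = 4.4340e+05
Then remove 0.02053 M of M.
Step 3:
                    B           E           M
  init          0.011       4.672     0.05552
  Δ         -0.001939    0.001939    0.001293
  eq         0.009058       4.674     0.05681
  solve Keq expr → x = 6.4644e-04; check Q = 4.4340e+05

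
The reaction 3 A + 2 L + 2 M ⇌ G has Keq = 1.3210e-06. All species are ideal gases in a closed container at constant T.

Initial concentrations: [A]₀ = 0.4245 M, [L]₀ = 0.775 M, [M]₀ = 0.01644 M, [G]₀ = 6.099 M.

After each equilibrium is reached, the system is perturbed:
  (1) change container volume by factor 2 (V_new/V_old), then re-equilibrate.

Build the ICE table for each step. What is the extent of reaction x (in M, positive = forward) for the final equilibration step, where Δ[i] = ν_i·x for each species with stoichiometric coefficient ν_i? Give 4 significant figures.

x = -0.9422 M

Q₀ = 4.9115e+05 vs Keq = 1.3210e-06 ⇒ Q>K, reverse
Step 1:
                    A           L           M           G
  Initial      0.4245       0.775     0.01644       6.099
  Change        9.634       6.423       6.423      -3.211
  Equil         10.06       7.198       6.439       2.888
  solve Keq expr → x = -3.211; check Q = 1.3210e-06
Then change container volume by factor 2 (V_new/V_old).
Step 2:
                    A           L           M           G
  Initial       5.029       3.599        3.22       1.444
  Change        2.827       1.884       1.884     -0.9422
  Equil         7.856       5.483       5.104      0.5016
  solve Keq expr → x = -0.9422; check Q = 1.3210e-06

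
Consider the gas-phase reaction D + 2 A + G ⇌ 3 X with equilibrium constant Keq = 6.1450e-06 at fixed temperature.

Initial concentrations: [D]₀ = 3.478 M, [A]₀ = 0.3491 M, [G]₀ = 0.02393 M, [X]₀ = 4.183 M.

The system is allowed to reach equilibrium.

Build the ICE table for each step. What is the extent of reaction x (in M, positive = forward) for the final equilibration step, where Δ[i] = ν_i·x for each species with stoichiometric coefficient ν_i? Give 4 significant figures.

x = -1.37 M

Q₀ = 7216 vs Keq = 6.1450e-06 ⇒ Q>K, reverse
Step 1:
                    D           A           G           X
  I             3.478      0.3491     0.02393       4.183
  C              1.37        2.74        1.37       -4.11
  E             4.848       3.089       1.394     0.07344
  solve Keq expr → x = -1.37; check Q = 6.1450e-06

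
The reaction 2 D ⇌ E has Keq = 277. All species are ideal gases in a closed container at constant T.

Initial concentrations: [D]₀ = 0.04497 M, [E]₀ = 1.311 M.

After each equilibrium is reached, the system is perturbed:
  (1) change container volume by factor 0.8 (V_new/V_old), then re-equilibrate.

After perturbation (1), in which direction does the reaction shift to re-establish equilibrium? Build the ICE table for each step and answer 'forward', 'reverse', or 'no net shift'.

Direction: forward

Q₀ = 648.3 vs Keq = 277 ⇒ Q>K, reverse
Step 1:
                  D         E
  init      0.04497     1.311
  Δ         0.02352  -0.01176
  eq        0.06849     1.299
  solve Keq expr → x = -0.01176; check Q = 277
Then change container volume by factor 0.8 (V_new/V_old).
Step 2:
                  D         E
  init      0.08561     1.624
  Δ       -0.008933  0.004466
  eq        0.07668     1.629
  solve Keq expr → x = 0.004466; check Q = 277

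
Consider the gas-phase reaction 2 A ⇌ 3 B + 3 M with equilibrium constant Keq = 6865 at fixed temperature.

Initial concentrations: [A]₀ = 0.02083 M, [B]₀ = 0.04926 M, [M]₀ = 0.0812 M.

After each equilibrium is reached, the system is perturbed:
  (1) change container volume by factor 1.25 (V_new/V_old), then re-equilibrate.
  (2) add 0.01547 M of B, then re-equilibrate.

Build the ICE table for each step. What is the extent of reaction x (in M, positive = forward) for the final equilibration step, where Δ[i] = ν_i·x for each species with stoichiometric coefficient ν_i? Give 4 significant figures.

Q₀ = 1.4749e-04 vs Keq = 6865 ⇒ Q<K, forward
Step 1:
                    A           B           M
  I           0.02083     0.04926      0.0812
  C          -0.02082     0.03123     0.03123
  E        1.0390e-05     0.08049      0.1124
  solve Keq expr → x = 0.01041; check Q = 6865
Then change container volume by factor 1.25 (V_new/V_old).
Step 2:
                    A           B           M
  I        8.3119e-06     0.06439     0.08994
  C       -2.9913e-06  4.4870e-06  4.4870e-06
  E        5.3205e-06      0.0644     0.08995
  solve Keq expr → x = 1.4957e-06; check Q = 6865
Then add 0.01547 M of B.
Step 3:
                    A           B           M
  I        5.3205e-06     0.07987     0.08995
  C        2.0274e-06 -3.0410e-06 -3.0410e-06
  E        7.3479e-06     0.07986     0.08994
  solve Keq expr → x = -1.0137e-06; check Q = 6865

x = -1.0137e-06 M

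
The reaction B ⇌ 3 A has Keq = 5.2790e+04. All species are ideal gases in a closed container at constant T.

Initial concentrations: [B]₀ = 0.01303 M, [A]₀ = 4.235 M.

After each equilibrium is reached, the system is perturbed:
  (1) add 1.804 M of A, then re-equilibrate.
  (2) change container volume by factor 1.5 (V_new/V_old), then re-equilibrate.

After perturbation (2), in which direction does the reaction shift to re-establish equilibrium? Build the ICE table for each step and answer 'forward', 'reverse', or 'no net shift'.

Q₀ = 5829 vs Keq = 5.2790e+04 ⇒ Q<K, forward
Step 1:
                    B           A
  init        0.01303       4.235
  Δ          -0.01156     0.03467
  eq         0.001474        4.27
  solve Keq expr → x = 0.01156; check Q = 5.2790e+04
Then add 1.804 M of A.
Step 2:
                    B           A
  init       0.001474       6.074
  Δ          0.002753   -0.008258
  eq         0.004227       6.065
  solve Keq expr → x = -0.002753; check Q = 5.2790e+04
Then change container volume by factor 1.5 (V_new/V_old).
Step 3:
                    B           A
  init       0.002818       4.044
  Δ         -0.001561    0.004684
  eq         0.001257       4.048
  solve Keq expr → x = 0.001561; check Q = 5.2790e+04

Direction: forward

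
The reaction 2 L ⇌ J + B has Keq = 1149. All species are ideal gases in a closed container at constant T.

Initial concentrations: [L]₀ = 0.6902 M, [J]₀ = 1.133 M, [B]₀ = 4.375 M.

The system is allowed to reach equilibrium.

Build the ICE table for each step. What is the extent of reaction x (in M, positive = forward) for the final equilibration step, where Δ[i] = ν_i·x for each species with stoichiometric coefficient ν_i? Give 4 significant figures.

Q₀ = 10.41 vs Keq = 1149 ⇒ Q<K, forward
Step 1:
                    L           J           B
  Initial      0.6902       1.133       4.375
  Change      -0.6136      0.3068      0.3068
  Equil       0.07659        1.44       4.682
  solve Keq expr → x = 0.3068; check Q = 1149

x = 0.3068 M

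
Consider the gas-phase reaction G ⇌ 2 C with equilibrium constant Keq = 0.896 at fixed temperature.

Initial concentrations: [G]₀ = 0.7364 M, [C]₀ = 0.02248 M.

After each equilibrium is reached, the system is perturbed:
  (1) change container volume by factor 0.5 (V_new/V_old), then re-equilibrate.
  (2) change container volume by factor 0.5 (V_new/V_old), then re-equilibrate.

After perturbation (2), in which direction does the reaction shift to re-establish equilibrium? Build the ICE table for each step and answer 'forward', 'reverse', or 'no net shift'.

Q₀ = 6.8624e-04 vs Keq = 0.896 ⇒ Q<K, forward
Step 1:
                  G         C
  I          0.7364   0.02248
  C          -0.301    0.6021
  E          0.4354    0.6246
  solve Keq expr → x = 0.301; check Q = 0.896
Then change container volume by factor 0.5 (V_new/V_old).
Step 2:
                  G         C
  I          0.8707     1.249
  C          0.1471   -0.2942
  E           1.018     0.955
  solve Keq expr → x = -0.1471; check Q = 0.896
Then change container volume by factor 0.5 (V_new/V_old).
Step 3:
                  G         C
  I           2.036      1.91
  C          0.2409   -0.4817
  E           2.276     1.428
  solve Keq expr → x = -0.2409; check Q = 0.896

Direction: reverse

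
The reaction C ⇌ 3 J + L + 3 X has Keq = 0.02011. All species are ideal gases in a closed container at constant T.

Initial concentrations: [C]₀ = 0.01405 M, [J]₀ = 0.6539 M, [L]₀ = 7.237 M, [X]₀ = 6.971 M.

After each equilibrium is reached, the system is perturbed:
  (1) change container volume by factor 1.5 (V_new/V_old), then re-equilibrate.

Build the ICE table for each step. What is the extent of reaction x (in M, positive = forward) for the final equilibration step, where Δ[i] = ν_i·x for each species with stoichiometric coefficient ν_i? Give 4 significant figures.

x = 0.003727 M

Q₀ = 4.8787e+04 vs Keq = 0.02011 ⇒ Q>K, reverse
Step 1:
                  C         J         L         X
  Initial   0.01405    0.6539     7.237     6.971
  Change     0.2134   -0.6402   -0.2134   -0.6402
  Equil      0.2275   0.01369     7.024     6.331
  solve Keq expr → x = -0.2134; check Q = 0.02011
Then change container volume by factor 1.5 (V_new/V_old).
Step 2:
                  C         J         L         X
  Initial    0.1516  0.009128     4.682     4.221
  Change  -0.003727   0.01118  0.003727   0.01118
  Equil      0.1479   0.02031     4.686     4.232
  solve Keq expr → x = 0.003727; check Q = 0.02011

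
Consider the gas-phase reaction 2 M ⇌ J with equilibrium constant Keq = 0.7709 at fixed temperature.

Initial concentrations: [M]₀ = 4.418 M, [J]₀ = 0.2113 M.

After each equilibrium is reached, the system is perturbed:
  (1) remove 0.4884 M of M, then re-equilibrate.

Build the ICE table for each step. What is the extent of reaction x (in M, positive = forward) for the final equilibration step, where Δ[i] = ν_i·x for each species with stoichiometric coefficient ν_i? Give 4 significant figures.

x = -0.1991 M

Q₀ = 0.01083 vs Keq = 0.7709 ⇒ Q<K, forward
Step 1:
                    M           J
  I             4.418      0.2113
  C            -2.941        1.47
  E             1.477       1.682
  solve Keq expr → x = 1.47; check Q = 0.7709
Then remove 0.4884 M of M.
Step 2:
                    M           J
  I            0.9886       1.682
  C            0.3982     -0.1991
  E             1.387       1.483
  solve Keq expr → x = -0.1991; check Q = 0.7709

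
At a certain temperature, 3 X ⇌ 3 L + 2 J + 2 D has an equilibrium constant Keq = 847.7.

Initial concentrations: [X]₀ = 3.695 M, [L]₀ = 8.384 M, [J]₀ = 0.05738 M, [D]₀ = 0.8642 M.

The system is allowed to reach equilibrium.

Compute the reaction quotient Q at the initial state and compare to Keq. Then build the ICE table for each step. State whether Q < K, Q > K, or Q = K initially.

Q₀ = 0.02873 vs Keq = 847.7 ⇒ Q<K, forward
Step 1:
                   X          L          J          D
  init         3.695      8.384    0.05738     0.8642
  Δ           -1.741      1.741      1.161      1.161
  eq           1.954      10.13      1.218      2.025
  solve Keq expr → x = 0.5805; check Q = 847.7

Q₀ = 0.02873; Q < K (proceeds forward)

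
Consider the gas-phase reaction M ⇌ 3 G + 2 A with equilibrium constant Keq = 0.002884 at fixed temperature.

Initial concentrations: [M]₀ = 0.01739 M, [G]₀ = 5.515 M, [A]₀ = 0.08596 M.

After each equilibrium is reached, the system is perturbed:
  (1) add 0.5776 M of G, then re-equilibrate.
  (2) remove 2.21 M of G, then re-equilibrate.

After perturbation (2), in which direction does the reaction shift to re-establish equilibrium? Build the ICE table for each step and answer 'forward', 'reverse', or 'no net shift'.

Q₀ = 71.27 vs Keq = 0.002884 ⇒ Q>K, reverse
Step 1:
                    M           G           A
  Initial     0.01739       5.515     0.08596
  Change      0.04245     -0.1274    -0.08491
  Equil       0.05984       5.388    0.001051
  solve Keq expr → x = -0.04245; check Q = 0.002884
Then add 0.5776 M of G.
Step 2:
                    M           G           A
  Initial     0.05984       5.965    0.001051
  Change   7.4109e-05 -2.2233e-04 -1.4822e-04
  Equil       0.05992       5.965  9.0232e-04
  solve Keq expr → x = -7.4109e-05; check Q = 0.002884
Then remove 2.21 M of G.
Step 3:
                    M           G           A
  Initial     0.05992       3.755  9.0232e-04
  Change  -4.4827e-04    0.001345  8.9654e-04
  Equil       0.05947       3.756    0.001799
  solve Keq expr → x = 4.4827e-04; check Q = 0.002884

Direction: forward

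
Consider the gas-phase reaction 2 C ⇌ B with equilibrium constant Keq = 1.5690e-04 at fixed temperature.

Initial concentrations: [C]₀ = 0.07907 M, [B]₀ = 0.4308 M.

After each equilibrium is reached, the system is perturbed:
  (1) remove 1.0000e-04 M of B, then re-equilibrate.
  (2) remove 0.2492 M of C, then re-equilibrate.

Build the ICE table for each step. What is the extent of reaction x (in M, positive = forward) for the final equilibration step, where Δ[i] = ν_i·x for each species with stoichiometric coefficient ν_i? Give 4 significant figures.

Q₀ = 68.91 vs Keq = 1.5690e-04 ⇒ Q>K, reverse
Step 1:
                  C         B
  Initial   0.07907    0.4308
  Change     0.8613   -0.4307
  Equil      0.9404 1.3875e-04
  solve Keq expr → x = -0.4307; check Q = 1.5690e-04
Then remove 1.0000e-04 M of B.
Step 2:
                  C         B
  Initial    0.9404 3.8753e-05
  Change  -1.9988e-04 9.9941e-05
  Equil      0.9402 1.3869e-04
  solve Keq expr → x = 9.9941e-05; check Q = 1.5690e-04
Then remove 0.2492 M of C.
Step 3:
                  C         B
  Initial     0.691 1.3869e-04
  Change  1.2750e-04 -6.3751e-05
  Equil      0.6911 7.4943e-05
  solve Keq expr → x = -6.3751e-05; check Q = 1.5690e-04

x = -6.3751e-05 M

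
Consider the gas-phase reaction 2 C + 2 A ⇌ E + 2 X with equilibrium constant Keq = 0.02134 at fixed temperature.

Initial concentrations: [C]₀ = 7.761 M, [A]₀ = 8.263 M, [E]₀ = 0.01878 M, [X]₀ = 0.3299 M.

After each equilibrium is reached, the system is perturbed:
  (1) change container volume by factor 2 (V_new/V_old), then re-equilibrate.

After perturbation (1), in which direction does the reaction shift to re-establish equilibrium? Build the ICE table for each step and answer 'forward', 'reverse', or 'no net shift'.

Direction: reverse

Q₀ = 4.9699e-07 vs Keq = 0.02134 ⇒ Q<K, forward
Step 1:
                    C           A           E           X
  init          7.761       8.263     0.01878      0.3299
  Δ            -2.869      -2.869       1.434       2.869
  eq            4.892       5.394       1.453       3.198
  solve Keq expr → x = 1.434; check Q = 0.02134
Then change container volume by factor 2 (V_new/V_old).
Step 2:
                    C           A           E           X
  init          2.446       2.697      0.7265       1.599
  Δ            0.1939      0.1939    -0.09695     -0.1939
  eq             2.64       2.891      0.6296       1.405
  solve Keq expr → x = -0.09695; check Q = 0.02134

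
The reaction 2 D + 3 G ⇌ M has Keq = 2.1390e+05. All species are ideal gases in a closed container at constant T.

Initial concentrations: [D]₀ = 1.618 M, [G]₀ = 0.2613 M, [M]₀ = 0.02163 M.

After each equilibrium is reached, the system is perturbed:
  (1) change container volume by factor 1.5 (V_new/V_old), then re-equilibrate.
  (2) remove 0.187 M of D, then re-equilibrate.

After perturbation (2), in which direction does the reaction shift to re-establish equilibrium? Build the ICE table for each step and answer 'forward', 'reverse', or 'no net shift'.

Direction: reverse

Q₀ = 0.4631 vs Keq = 2.1390e+05 ⇒ Q<K, forward
Step 1:
                    D           G           M
  Initial       1.618      0.2613     0.02163
  Change      -0.1701     -0.2551     0.08503
  Equil         1.448    0.006196      0.1067
  solve Keq expr → x = 0.08503; check Q = 2.1390e+05
Then change container volume by factor 1.5 (V_new/V_old).
Step 2:
                    D           G           M
  Initial      0.9653    0.004131     0.07111
  Change     0.001947     0.00292 -9.7332e-04
  Equil        0.9672    0.007051     0.07014
  solve Keq expr → x = -9.7332e-04; check Q = 2.1390e+05
Then remove 0.187 M of D.
Step 3:
                    D           G           M
  Initial      0.7802    0.007051     0.07014
  Change   7.1137e-04    0.001067 -3.5568e-04
  Equil        0.7809    0.008118     0.06978
  solve Keq expr → x = -3.5568e-04; check Q = 2.1390e+05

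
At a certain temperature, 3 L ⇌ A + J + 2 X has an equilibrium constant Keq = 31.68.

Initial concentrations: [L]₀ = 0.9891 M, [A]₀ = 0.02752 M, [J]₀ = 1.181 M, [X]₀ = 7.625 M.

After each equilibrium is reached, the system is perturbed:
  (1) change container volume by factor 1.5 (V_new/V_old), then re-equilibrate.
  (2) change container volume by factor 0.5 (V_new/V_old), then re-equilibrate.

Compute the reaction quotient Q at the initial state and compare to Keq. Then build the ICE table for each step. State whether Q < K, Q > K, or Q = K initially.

Q₀ = 1.953 vs Keq = 31.68 ⇒ Q<K, forward
Step 1:
                   L          A          J          X
  Initial     0.9891    0.02752      1.181      7.625
  Change     -0.3048     0.1016     0.1016     0.2032
  Equil       0.6843     0.1291      1.283      7.828
  solve Keq expr → x = 0.1016; check Q = 31.68
Then change container volume by factor 1.5 (V_new/V_old).
Step 2:
                   L          A          J          X
  Initial     0.4562    0.08609     0.8551      5.219
  Change    -0.03647    0.01216    0.01216    0.02431
  Equil       0.4197    0.09824     0.8672      5.243
  solve Keq expr → x = 0.01216; check Q = 31.68
Then change container volume by factor 0.5 (V_new/V_old).
Step 3:
                   L          A          J          X
  Initial     0.8394     0.1965      1.734      10.49
  Change      0.1247   -0.04155   -0.04155   -0.08311
  Equil       0.9641     0.1549      1.693       10.4
  solve Keq expr → x = -0.04155; check Q = 31.68

Q₀ = 1.953; Q < K (proceeds forward)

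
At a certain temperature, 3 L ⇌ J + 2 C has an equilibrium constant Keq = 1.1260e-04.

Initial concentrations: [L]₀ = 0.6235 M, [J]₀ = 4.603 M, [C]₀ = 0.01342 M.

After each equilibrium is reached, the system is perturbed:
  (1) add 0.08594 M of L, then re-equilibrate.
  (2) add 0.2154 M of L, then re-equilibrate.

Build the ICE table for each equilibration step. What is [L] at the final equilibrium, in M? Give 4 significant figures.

Q₀ = 0.00342 vs Keq = 1.1260e-04 ⇒ Q>K, reverse
Step 1:
                  L         J         C
  I          0.6235     4.603   0.01342
  C         0.01633 -0.005444  -0.01089
  E          0.6398     4.598  0.002533
  solve Keq expr → x = -0.005444; check Q = 1.1260e-04
Then add 0.08594 M of L.
Step 2:
                  L         J         C
  I          0.7258     4.598  0.002533
  C       -7.8305e-04 2.6102e-04 5.2203e-04
  E           0.725     4.598  0.003055
  solve Keq expr → x = 2.6102e-04; check Q = 1.1260e-04
Then add 0.2154 M of L.
Step 3:
                  L         J         C
  I          0.9404     4.598  0.003055
  C       -0.002163 7.2106e-04  0.001442
  E          0.9382     4.599  0.004497
  solve Keq expr → x = 7.2106e-04; check Q = 1.1260e-04

[L]_eq = 0.9382 M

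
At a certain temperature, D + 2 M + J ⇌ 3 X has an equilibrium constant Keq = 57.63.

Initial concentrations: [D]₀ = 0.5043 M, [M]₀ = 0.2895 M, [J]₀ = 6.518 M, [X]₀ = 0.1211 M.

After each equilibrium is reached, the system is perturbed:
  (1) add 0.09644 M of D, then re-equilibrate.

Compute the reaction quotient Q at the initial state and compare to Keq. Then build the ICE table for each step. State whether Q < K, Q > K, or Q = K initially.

Q₀ = 0.006447; Q < K (proceeds forward)

Q₀ = 0.006447 vs Keq = 57.63 ⇒ Q<K, forward
Step 1:
                  D         M         J         X
  init       0.5043    0.2895     6.518    0.1211
  Δ         -0.1293   -0.2586   -0.1293    0.3879
  eq          0.375    0.0309     6.389     0.509
  solve Keq expr → x = 0.1293; check Q = 57.63
Then add 0.09644 M of D.
Step 2:
                  D         M         J         X
  init       0.4714    0.0309     6.389     0.509
  Δ       -0.001468 -0.002936 -0.001468  0.004404
  eq           0.47   0.02797     6.387    0.5134
  solve Keq expr → x = 0.001468; check Q = 57.63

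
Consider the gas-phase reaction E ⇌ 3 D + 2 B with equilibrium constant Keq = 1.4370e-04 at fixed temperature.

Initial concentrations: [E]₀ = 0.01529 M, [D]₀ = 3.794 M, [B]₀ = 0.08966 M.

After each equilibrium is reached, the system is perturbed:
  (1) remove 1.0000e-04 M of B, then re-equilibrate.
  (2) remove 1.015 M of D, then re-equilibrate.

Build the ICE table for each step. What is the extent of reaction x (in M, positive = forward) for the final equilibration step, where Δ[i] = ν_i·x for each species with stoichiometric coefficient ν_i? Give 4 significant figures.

x = 1.3099e-04 M

Q₀ = 28.71 vs Keq = 1.4370e-04 ⇒ Q>K, reverse
Step 1:
                    E           D           B
  init        0.01529       3.794     0.08966
  Δ           0.04462     -0.1339    -0.08924
  eq          0.05991        3.66  4.1902e-04
  solve Keq expr → x = -0.04462; check Q = 1.4370e-04
Then remove 1.0000e-04 M of B.
Step 2:
                    E           D           B
  init        0.05991        3.66  3.1902e-04
  Δ       -4.9900e-05  1.4970e-04  9.9800e-05
  eq          0.05986        3.66  4.1882e-04
  solve Keq expr → x = 4.9900e-05; check Q = 1.4370e-04
Then remove 1.015 M of D.
Step 3:
                    E           D           B
  init        0.05986       2.645  4.1882e-04
  Δ       -1.3099e-04  3.9297e-04  2.6198e-04
  eq          0.05973       2.646  6.8080e-04
  solve Keq expr → x = 1.3099e-04; check Q = 1.4370e-04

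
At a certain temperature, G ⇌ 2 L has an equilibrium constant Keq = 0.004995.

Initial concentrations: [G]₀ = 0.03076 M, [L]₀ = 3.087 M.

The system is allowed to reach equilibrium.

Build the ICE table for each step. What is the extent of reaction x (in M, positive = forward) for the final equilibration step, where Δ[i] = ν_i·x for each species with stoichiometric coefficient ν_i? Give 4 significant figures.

x = -1.5 M

Q₀ = 309.8 vs Keq = 0.004995 ⇒ Q>K, reverse
Step 1:
                  G         L
  init      0.03076     3.087
  Δ             1.5        -3
  eq          1.531   0.08744
  solve Keq expr → x = -1.5; check Q = 0.004995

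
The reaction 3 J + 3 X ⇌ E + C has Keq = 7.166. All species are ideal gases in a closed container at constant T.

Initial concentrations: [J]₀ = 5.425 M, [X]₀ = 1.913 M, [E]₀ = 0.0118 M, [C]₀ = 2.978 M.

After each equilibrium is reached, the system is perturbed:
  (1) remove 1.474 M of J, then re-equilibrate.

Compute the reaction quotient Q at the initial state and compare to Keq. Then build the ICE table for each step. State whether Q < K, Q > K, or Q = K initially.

Q₀ = 3.1439e-05; Q < K (proceeds forward)

Q₀ = 3.1439e-05 vs Keq = 7.166 ⇒ Q<K, forward
Step 1:
                  J         X         E         C
  I           5.425     1.913    0.0118     2.978
  C          -1.733    -1.733    0.5777    0.5777
  E           3.692    0.1798    0.5895     3.556
  solve Keq expr → x = 0.5777; check Q = 7.166
Then remove 1.474 M of J.
Step 2:
                  J         X         E         C
  I           2.218    0.1798    0.5895     3.556
  C          0.1002    0.1002  -0.03339  -0.03339
  E           2.318      0.28    0.5561     3.522
  solve Keq expr → x = -0.03339; check Q = 7.166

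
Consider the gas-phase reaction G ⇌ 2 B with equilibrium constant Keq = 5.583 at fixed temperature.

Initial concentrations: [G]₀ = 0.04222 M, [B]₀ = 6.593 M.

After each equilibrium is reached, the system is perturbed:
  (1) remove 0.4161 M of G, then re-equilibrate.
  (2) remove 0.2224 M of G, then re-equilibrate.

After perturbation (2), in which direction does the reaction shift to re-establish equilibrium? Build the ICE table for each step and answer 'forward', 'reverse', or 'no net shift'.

Q₀ = 1030 vs Keq = 5.583 ⇒ Q>K, reverse
Step 1:
                    G           B
  init        0.04222       6.593
  Δ             1.726      -3.451
  eq            1.768       3.142
  solve Keq expr → x = -1.726; check Q = 5.583
Then remove 0.4161 M of G.
Step 2:
                    G           B
  init          1.352       3.142
  Δ            0.1318     -0.2637
  eq            1.484       2.878
  solve Keq expr → x = -0.1318; check Q = 5.583
Then remove 0.2224 M of G.
Step 3:
                    G           B
  init          1.261       2.878
  Δ           0.07391     -0.1478
  eq            1.335        2.73
  solve Keq expr → x = -0.07391; check Q = 5.583

Direction: reverse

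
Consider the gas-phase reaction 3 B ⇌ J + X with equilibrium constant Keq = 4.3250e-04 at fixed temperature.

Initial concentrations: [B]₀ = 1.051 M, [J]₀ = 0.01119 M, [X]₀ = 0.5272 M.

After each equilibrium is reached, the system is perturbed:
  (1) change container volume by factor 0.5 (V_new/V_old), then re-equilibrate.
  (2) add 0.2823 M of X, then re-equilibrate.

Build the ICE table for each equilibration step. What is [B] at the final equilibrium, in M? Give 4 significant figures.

[B]_eq = 2.159 M

Q₀ = 0.005082 vs Keq = 4.3250e-04 ⇒ Q>K, reverse
Step 1:
                  B         J         X
  init        1.051   0.01119    0.5272
  Δ          0.0304  -0.01013  -0.01013
  eq          1.081  0.001058    0.5171
  solve Keq expr → x = -0.01013; check Q = 4.3250e-04
Then change container volume by factor 0.5 (V_new/V_old).
Step 2:
                  B         J         X
  init        2.163  0.002116     1.034
  Δ       -0.006212  0.002071  0.002071
  eq          2.157  0.004186     1.036
  solve Keq expr → x = 0.002071; check Q = 4.3250e-04
Then add 0.2823 M of X.
Step 3:
                  B         J         X
  init        2.157  0.004186     1.319
  Δ        0.002646 -8.8199e-04 -8.8199e-04
  eq          2.159  0.003304     1.318
  solve Keq expr → x = -8.8199e-04; check Q = 4.3250e-04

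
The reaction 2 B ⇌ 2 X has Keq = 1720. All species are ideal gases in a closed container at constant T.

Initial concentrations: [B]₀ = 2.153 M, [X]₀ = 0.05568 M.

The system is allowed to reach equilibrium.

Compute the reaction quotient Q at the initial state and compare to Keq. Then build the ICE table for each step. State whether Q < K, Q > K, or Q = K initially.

Q₀ = 6.6882e-04; Q < K (proceeds forward)

Q₀ = 6.6882e-04 vs Keq = 1720 ⇒ Q<K, forward
Step 1:
                    B           X
  Initial       2.153     0.05568
  Change       -2.101       2.101
  Equil         0.052       2.157
  solve Keq expr → x = 1.05; check Q = 1720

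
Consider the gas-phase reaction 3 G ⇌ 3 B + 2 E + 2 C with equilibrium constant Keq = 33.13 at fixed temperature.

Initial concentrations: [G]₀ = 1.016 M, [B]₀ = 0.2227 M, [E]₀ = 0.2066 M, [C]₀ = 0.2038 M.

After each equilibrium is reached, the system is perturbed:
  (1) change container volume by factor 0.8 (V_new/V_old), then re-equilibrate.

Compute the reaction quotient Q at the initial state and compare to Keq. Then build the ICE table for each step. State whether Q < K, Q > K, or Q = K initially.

Q₀ = 1.8670e-05; Q < K (proceeds forward)

Q₀ = 1.8670e-05 vs Keq = 33.13 ⇒ Q<K, forward
Step 1:
                    G           B           E           C
  I             1.016      0.2227      0.2066      0.2038
  C           -0.8023      0.8023      0.5349      0.5349
  E            0.2137       1.025      0.7415      0.7387
  solve Keq expr → x = 0.2674; check Q = 33.13
Then change container volume by factor 0.8 (V_new/V_old).
Step 2:
                    G           B           E           C
  I            0.2671       1.281      0.9269      0.9234
  C           0.05754    -0.05754    -0.03836    -0.03836
  E            0.3246       1.224      0.8885       0.885
  solve Keq expr → x = -0.01918; check Q = 33.13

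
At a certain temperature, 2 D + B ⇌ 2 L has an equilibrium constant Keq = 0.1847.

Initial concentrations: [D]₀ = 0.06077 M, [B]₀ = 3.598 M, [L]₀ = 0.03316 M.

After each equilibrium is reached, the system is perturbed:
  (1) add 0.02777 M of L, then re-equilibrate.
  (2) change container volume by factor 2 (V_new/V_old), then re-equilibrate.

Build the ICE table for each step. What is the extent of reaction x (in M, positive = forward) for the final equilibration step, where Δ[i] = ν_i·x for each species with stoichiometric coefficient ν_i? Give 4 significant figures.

Q₀ = 0.08275 vs Keq = 0.1847 ⇒ Q<K, forward
Step 1:
                  D         B         L
  Initial   0.06077     3.598   0.03316
  Change  -0.009009 -0.004505  0.009009
  Equil     0.05176     3.593   0.04217
  solve Keq expr → x = 0.004505; check Q = 0.1847
Then add 0.02777 M of L.
Step 2:
                  D         B         L
  Initial   0.05176     3.593   0.06994
  Change    0.01527  0.007635  -0.01527
  Equil     0.06703     3.601   0.05467
  solve Keq expr → x = -0.007635; check Q = 0.1847
Then change container volume by factor 2 (V_new/V_old).
Step 3:
                  D         B         L
  Initial   0.03352     1.801   0.02733
  Change   0.005068  0.002534 -0.005068
  Equil     0.03858     1.803   0.02227
  solve Keq expr → x = -0.002534; check Q = 0.1847

x = -0.002534 M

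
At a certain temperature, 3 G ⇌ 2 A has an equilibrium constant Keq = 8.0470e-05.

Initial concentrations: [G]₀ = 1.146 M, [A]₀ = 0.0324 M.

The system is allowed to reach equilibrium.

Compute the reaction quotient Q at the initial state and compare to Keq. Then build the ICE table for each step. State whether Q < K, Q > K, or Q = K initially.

Q₀ = 6.9749e-04 vs Keq = 8.0470e-05 ⇒ Q>K, reverse
Step 1:
                  G         A
  I           1.146    0.0324
  C         0.03141  -0.02094
  E           1.177   0.01146
  solve Keq expr → x = -0.01047; check Q = 8.0470e-05

Q₀ = 6.9749e-04; Q > K (proceeds reverse)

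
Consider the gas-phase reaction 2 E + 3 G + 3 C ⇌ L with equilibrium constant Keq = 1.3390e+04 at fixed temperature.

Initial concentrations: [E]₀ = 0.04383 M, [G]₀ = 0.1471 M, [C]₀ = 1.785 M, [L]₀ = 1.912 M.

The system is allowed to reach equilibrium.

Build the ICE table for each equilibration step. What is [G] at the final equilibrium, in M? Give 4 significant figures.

Q₀ = 5.4978e+04 vs Keq = 1.3390e+04 ⇒ Q>K, reverse
Step 1:
                  E         G         C         L
  I         0.04383    0.1471     1.785     1.912
  C         0.02082   0.03123   0.03123  -0.01041
  E         0.06465    0.1783     1.816     1.902
  solve Keq expr → x = -0.01041; check Q = 1.3390e+04

[G]_eq = 0.1783 M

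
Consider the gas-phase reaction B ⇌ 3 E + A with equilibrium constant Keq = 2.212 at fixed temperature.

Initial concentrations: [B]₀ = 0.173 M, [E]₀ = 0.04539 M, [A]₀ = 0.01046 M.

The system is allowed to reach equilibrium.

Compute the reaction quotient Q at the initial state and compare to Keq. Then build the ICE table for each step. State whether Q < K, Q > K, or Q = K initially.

Q₀ = 5.6541e-06; Q < K (proceeds forward)

Q₀ = 5.6541e-06 vs Keq = 2.212 ⇒ Q<K, forward
Step 1:
                    B           E           A
  I             0.173     0.04539     0.01046
  C           -0.1614      0.4843      0.1614
  E           0.01155      0.5297      0.1719
  solve Keq expr → x = 0.1614; check Q = 2.212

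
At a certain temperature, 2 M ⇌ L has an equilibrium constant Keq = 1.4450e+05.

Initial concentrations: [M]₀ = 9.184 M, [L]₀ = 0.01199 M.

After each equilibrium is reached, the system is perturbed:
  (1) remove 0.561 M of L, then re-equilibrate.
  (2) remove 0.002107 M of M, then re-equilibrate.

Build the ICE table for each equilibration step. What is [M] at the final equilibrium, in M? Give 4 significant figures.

Q₀ = 1.4215e-04 vs Keq = 1.4450e+05 ⇒ Q<K, forward
Step 1:
                   M          L
  I            9.184    0.01199
  C           -9.178      4.589
  E         0.005643      4.601
  solve Keq expr → x = 4.589; check Q = 1.4450e+05
Then remove 0.561 M of L.
Step 2:
                   M          L
  I         0.005643       4.04
  C       -3.5507e-04 1.7753e-04
  E         0.005288       4.04
  solve Keq expr → x = 1.7753e-04; check Q = 1.4450e+05
Then remove 0.002107 M of M.
Step 3:
                   M          L
  I         0.003181       4.04
  C         0.002106  -0.001053
  E         0.005287      4.039
  solve Keq expr → x = -0.001053; check Q = 1.4450e+05

[M]_eq = 0.005287 M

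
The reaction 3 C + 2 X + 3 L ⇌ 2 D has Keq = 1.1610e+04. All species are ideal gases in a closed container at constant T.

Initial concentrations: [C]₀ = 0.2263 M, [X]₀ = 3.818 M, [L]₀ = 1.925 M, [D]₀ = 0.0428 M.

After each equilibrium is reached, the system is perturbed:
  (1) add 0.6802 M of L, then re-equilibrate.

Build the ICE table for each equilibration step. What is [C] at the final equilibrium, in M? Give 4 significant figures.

[C]_eq = 0.002594 M

Q₀ = 0.00152 vs Keq = 1.1610e+04 ⇒ Q<K, forward
Step 1:
                  C         X         L         D
  I          0.2263     3.818     1.925    0.0428
  C         -0.2227   -0.1485   -0.2227    0.1485
  E         0.00362      3.67     1.702    0.1913
  solve Keq expr → x = 0.07423; check Q = 1.1610e+04
Then add 0.6802 M of L.
Step 2:
                  C         X         L         D
  I         0.00362      3.67     2.383    0.1913
  C       -0.001026 -6.8388e-04 -0.001026 6.8388e-04
  E        0.002594     3.669     2.381    0.1919
  solve Keq expr → x = 3.4194e-04; check Q = 1.1610e+04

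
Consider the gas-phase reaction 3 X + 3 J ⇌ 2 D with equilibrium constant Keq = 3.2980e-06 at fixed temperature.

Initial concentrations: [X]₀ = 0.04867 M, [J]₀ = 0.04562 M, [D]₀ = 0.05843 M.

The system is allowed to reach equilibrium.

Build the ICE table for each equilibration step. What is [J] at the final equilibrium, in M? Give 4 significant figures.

Q₀ = 3.1190e+05 vs Keq = 3.2980e-06 ⇒ Q>K, reverse
Step 1:
                  X         J         D
  init      0.04867   0.04562   0.05843
  Δ         0.08764   0.08764  -0.05843
  eq         0.1363    0.1333 4.4458e-06
  solve Keq expr → x = -0.02921; check Q = 3.2980e-06

[J]_eq = 0.1333 M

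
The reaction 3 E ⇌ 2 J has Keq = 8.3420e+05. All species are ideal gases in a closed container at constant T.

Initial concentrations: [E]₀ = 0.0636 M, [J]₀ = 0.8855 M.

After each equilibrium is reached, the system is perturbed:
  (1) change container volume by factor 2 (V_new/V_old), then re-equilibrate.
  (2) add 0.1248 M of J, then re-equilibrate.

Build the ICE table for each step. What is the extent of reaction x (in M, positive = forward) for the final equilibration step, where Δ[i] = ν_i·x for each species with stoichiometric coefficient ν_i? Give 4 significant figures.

x = -3.6420e-04 M

Q₀ = 3048 vs Keq = 8.3420e+05 ⇒ Q<K, forward
Step 1:
                    E           J
  Initial      0.0636      0.8855
  Change     -0.05354      0.0357
  Equil       0.01006      0.9212
  solve Keq expr → x = 0.01785; check Q = 8.3420e+05
Then change container volume by factor 2 (V_new/V_old).
Step 2:
                    E           J
  Initial    0.005029      0.4606
  Change     0.001299 -8.6606e-04
  Equil      0.006328      0.4597
  solve Keq expr → x = -4.3303e-04; check Q = 8.3420e+05
Then add 0.1248 M of J.
Step 3:
                    E           J
  Initial    0.006328      0.5845
  Change     0.001093 -7.2839e-04
  Equil       0.00742      0.5838
  solve Keq expr → x = -3.6420e-04; check Q = 8.3420e+05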